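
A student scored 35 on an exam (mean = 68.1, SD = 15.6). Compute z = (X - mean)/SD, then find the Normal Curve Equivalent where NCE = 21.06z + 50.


z = (X - mean) / SD = (35 - 68.1) / 15.6
z = -33.1 / 15.6
z = -2.1218
NCE = NCE = 21.06z + 50
Carry z at full precision (z = -33.1 / 15.6) into the conversion:
NCE = 21.06 * (-33.1 / 15.6) + 50 = -697.086 / 15.6 + 50
NCE = -44.685 + 50
NCE = 5.315

5.315


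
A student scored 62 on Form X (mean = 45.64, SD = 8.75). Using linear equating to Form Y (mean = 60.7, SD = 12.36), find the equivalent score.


slope = SD_Y / SD_X = 12.36 / 8.75 ~ 1.4126
intercept = mean_Y - slope * mean_X = 60.7 - (12.36 / 8.75) * 45.64 ~ -3.7698
Y = slope * X + intercept. To avoid rounding drift from the rounded slope/intercept, evaluate the equivalent form Y = mean_Y + SD_Y * (X - mean_X) / SD_X at full precision:
Y = 60.7 + 12.36 * (62 - 45.64) / 8.75
Y = 60.7 + 12.36 * 16.36 / 8.75
Y = 60.7 + 202.2096 / 8.75
Y = 60.7 + 23.1097
Y = 83.8097

83.8097


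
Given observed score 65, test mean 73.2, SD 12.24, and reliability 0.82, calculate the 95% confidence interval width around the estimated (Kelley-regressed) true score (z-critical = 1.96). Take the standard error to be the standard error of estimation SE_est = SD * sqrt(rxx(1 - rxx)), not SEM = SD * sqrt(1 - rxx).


True score estimate = 0.82*65 + 0.18*73.2 = 66.476
SE_est = SD * sqrt(rxx * (1 - rxx)) = 12.24 * sqrt(0.82 * 0.18) = 12.24 * sqrt(0.1476) = 4.702454
CI = T_est +/- z * SE_est, so width = 2 * z * SE_est = 2 * 1.96 * 4.702454
Width = 18.4336

18.4336


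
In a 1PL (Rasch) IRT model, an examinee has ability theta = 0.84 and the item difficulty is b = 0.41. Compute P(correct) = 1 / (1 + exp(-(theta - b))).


theta - b = 0.84 - 0.41 = 0.43
exp(-(theta - b)) = exp(-0.43) = 0.6505
P = 1 / (1 + 0.6505)
P = 0.6059

0.6059


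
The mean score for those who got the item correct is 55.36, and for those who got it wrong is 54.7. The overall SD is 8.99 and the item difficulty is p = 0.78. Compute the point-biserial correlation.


q = 1 - p = 0.22
rpb = ((M1 - M0) / SD) * sqrt(p * q)
rpb = ((55.36 - 54.7) / 8.99) * sqrt(0.78 * 0.22)
rpb = 0.0304

0.0304


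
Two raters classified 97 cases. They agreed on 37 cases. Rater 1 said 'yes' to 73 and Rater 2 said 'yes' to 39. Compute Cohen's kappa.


P_o = 37/97 = 0.381443
P_e = (73*39 + 24*58) / 9409 = 0.450526
kappa = (P_o - P_e) / (1 - P_e)
kappa = (0.381443 - 0.450526) / (1 - 0.450526)
kappa = -0.1257

-0.1257


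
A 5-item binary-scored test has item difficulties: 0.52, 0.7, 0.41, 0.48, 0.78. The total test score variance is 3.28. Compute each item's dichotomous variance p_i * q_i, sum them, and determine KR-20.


For each item, compute p_i * q_i:
  Item 1: 0.52 * 0.48 = 0.2496
  Item 2: 0.7 * 0.3 = 0.21
  Item 3: 0.41 * 0.59 = 0.2419
  Item 4: 0.48 * 0.52 = 0.2496
  Item 5: 0.78 * 0.22 = 0.1716
Sum(p_i * q_i) = 0.2496 + 0.21 + 0.2419 + 0.2496 + 0.1716 = 1.1227
KR-20 = (k/(k-1)) * (1 - Sum(p_i*q_i) / Var_total)
= (5/4) * (1 - 1.1227/3.28)
= 1.25 * 0.6577
KR-20 = 0.8221

0.8221


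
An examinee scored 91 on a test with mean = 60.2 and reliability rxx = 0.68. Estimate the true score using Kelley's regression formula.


T_est = rxx * X + (1 - rxx) * mean
T_est = 0.68 * 91 + 0.32 * 60.2
T_est = 61.88 + 19.264
T_est = 81.144

81.144


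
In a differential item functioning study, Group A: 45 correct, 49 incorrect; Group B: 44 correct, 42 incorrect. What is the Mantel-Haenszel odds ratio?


Odds_A = 45/49 = 0.9184
Odds_B = 44/42 = 1.0476
OR = Odds_A / Odds_B = 0.9184 / 1.0476
Exactly, OR = (45 * 42) / (49 * 44) = 1890 / 2156
OR = 0.8766

0.8766


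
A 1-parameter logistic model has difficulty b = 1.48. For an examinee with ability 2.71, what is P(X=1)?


theta - b = 2.71 - 1.48 = 1.23
exp(-(theta - b)) = exp(-1.23) = 0.2923
P = 1 / (1 + 0.2923)
P = 0.7738

0.7738


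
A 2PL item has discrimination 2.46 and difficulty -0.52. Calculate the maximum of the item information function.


For 2PL, max info at theta = b = -0.52
I_max = a^2 / 4 = 2.46^2 / 4
= 6.0516 / 4
I_max = 1.5129

1.5129


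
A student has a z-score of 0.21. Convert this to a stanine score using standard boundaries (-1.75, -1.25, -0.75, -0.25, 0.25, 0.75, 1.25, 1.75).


Stanine boundaries: [-1.75, -1.25, -0.75, -0.25, 0.25, 0.75, 1.25, 1.75]
z = 0.21
Check each boundary:
  z >= -1.75 -> could be stanine 2
  z >= -1.25 -> could be stanine 3
  z >= -0.75 -> could be stanine 4
  z >= -0.25 -> could be stanine 5
  z < 0.25
  z < 0.75
  z < 1.25
  z < 1.75
Highest qualifying boundary gives stanine = 5

5


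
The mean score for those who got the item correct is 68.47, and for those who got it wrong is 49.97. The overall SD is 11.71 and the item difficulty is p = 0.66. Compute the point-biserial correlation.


q = 1 - p = 0.34
rpb = ((M1 - M0) / SD) * sqrt(p * q)
rpb = ((68.47 - 49.97) / 11.71) * sqrt(0.66 * 0.34)
rpb = 0.7484

0.7484


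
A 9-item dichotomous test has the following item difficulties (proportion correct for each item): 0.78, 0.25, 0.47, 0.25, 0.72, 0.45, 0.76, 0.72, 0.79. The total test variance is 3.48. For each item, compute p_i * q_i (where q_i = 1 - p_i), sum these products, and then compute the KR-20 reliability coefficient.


For each item, compute p_i * q_i:
  Item 1: 0.78 * 0.22 = 0.1716
  Item 2: 0.25 * 0.75 = 0.1875
  Item 3: 0.47 * 0.53 = 0.2491
  Item 4: 0.25 * 0.75 = 0.1875
  Item 5: 0.72 * 0.28 = 0.2016
  Item 6: 0.45 * 0.55 = 0.2475
  Item 7: 0.76 * 0.24 = 0.1824
  Item 8: 0.72 * 0.28 = 0.2016
  Item 9: 0.79 * 0.21 = 0.1659
Sum(p_i * q_i) = 0.1716 + 0.1875 + 0.2491 + 0.1875 + 0.2016 + 0.2475 + 0.1824 + 0.2016 + 0.1659 = 1.7947
KR-20 = (k/(k-1)) * (1 - Sum(p_i*q_i) / Var_total)
= (9/8) * (1 - 1.7947/3.48)
= 1.125 * 0.4843
KR-20 = 0.5448

0.5448


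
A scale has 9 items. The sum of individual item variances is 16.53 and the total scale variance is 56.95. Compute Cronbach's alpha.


alpha = (k/(k-1)) * (1 - sum(si^2)/s_total^2)
= (9/8) * (1 - 16.53/56.95)
alpha = 0.7985

0.7985


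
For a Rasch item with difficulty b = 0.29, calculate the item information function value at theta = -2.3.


P = 1/(1+exp(-(-2.3-0.29))) = 0.0698
I = P*(1-P) = 0.0698 * 0.9302
I = 0.0649

0.0649


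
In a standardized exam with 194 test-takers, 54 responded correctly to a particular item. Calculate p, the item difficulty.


Item difficulty p = number correct / total examinees
p = 54 / 194
p = 0.2784

0.2784


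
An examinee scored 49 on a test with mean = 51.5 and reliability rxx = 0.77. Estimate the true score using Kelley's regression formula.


T_est = rxx * X + (1 - rxx) * mean
T_est = 0.77 * 49 + 0.23 * 51.5
T_est = 37.73 + 11.845
T_est = 49.575

49.575


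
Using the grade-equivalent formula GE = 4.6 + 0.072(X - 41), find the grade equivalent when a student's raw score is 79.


raw - median = 79 - 41 = 38
slope * diff = 0.072 * 38 = 2.736
GE = 4.6 + 2.736
GE = 7.336

7.336


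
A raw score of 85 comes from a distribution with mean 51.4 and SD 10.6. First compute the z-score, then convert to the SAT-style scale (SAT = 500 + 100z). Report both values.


z = (X - mean) / SD = (85 - 51.4) / 10.6
z = 33.6 / 10.6
z = 3.1698
SAT-scale = SAT = 500 + 100z
Carry z at full precision (z = 33.6 / 10.6) into the conversion:
SAT-scale = 500 + 100 * (33.6 / 10.6) = 500 + 3360 / 10.6
SAT-scale = 500 + 316.9811
SAT-scale = 816.9811

816.9811


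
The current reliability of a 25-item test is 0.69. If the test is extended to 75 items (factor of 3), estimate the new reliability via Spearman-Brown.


r_new = (n * rxx) / (1 + (n-1) * rxx)
r_new = (3 * 0.69) / (1 + 2 * 0.69)
r_new = 2.07 / 2.38
r_new = 0.8697

0.8697


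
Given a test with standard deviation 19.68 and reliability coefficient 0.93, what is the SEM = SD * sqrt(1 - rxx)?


SEM = SD * sqrt(1 - rxx)
SEM = 19.68 * sqrt(1 - 0.93)
SEM = 19.68 * sqrt(0.07) = 19.68 * 0.264575
SEM = 5.2068

5.2068


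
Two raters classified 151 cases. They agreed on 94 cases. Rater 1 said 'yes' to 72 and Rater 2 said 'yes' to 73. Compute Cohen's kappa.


P_o = 94/151 = 0.622517
P_e = (72*73 + 79*78) / 22801 = 0.500768
kappa = (P_o - P_e) / (1 - P_e)
kappa = (0.622517 - 0.500768) / (1 - 0.500768)
kappa = 0.2439

0.2439


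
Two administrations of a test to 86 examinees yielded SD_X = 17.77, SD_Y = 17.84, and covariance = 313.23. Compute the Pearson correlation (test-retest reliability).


r = cov(X,Y) / (SD_X * SD_Y)
r = 313.23 / (17.77 * 17.84)
r = 313.23 / 317.0168
r = 0.9881

0.9881


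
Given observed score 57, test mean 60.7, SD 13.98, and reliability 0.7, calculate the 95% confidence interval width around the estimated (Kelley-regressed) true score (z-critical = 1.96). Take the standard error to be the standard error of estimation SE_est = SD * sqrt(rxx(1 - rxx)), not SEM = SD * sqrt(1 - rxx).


True score estimate = 0.7*57 + 0.3*60.7 = 58.11
SE_est = SD * sqrt(rxx * (1 - rxx)) = 13.98 * sqrt(0.7 * 0.3) = 13.98 * sqrt(0.21) = 6.406441
CI = T_est +/- z * SE_est, so width = 2 * z * SE_est = 2 * 1.96 * 6.406441
Width = 25.1132

25.1132


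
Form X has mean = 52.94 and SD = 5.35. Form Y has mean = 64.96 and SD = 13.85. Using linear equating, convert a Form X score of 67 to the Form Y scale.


slope = SD_Y / SD_X = 13.85 / 5.35 ~ 2.5888
intercept = mean_Y - slope * mean_X = 64.96 - (13.85 / 5.35) * 52.94 ~ -72.0903
Y = slope * X + intercept. To avoid rounding drift from the rounded slope/intercept, evaluate the equivalent form Y = mean_Y + SD_Y * (X - mean_X) / SD_X at full precision:
Y = 64.96 + 13.85 * (67 - 52.94) / 5.35
Y = 64.96 + 13.85 * 14.06 / 5.35
Y = 64.96 + 194.731 / 5.35
Y = 64.96 + 36.3983
Y = 101.3583

101.3583


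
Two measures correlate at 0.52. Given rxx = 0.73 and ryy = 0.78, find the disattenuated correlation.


r_corrected = rxy / sqrt(rxx * ryy)
= 0.52 / sqrt(0.73 * 0.78)
= 0.52 / sqrt(0.5694)
= 0.52 / 0.754586
r_corrected = 0.6891

0.6891


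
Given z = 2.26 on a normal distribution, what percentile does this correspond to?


CDF(z) = 0.5 * (1 + erf(z/sqrt(2)))
erf(1.5981) = 0.9762
CDF = 0.9881
Percentile rank = 0.9881 * 100 = 98.81

98.81


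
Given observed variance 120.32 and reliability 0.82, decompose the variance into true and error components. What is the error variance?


var_true = rxx * var_obs = 0.82 * 120.32 = 98.6624
var_error = var_obs - var_true
var_error = 120.32 - 98.6624
var_error = 21.6576

21.6576


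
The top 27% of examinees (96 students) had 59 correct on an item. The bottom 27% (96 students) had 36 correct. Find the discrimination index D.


p_upper = 59/96 = 0.6146
p_lower = 36/96 = 0.375
D = 0.6146 - 0.375 = 0.2396

0.2396


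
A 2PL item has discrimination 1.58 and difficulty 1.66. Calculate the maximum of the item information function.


For 2PL, max info at theta = b = 1.66
I_max = a^2 / 4 = 1.58^2 / 4
= 2.4964 / 4
I_max = 0.6241

0.6241


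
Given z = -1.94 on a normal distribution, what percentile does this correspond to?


CDF(z) = 0.5 * (1 + erf(z/sqrt(2)))
erf(-1.3718) = -0.9476
CDF = 0.0262
Percentile rank = 0.0262 * 100 = 2.62

2.62


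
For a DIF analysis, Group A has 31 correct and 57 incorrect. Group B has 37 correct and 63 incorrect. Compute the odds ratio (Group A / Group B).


Odds_A = 31/57 = 0.5439
Odds_B = 37/63 = 0.5873
OR = Odds_A / Odds_B = 0.5439 / 0.5873
Exactly, OR = (31 * 63) / (57 * 37) = 1953 / 2109
OR = 0.926

0.926


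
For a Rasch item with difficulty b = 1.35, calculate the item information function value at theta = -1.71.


P = 1/(1+exp(-(-1.71-1.35))) = 0.0448
I = P*(1-P) = 0.0448 * 0.9552
I = 0.0428

0.0428


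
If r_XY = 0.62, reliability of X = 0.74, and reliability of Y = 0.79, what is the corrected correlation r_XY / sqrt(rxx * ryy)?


r_corrected = rxy / sqrt(rxx * ryy)
= 0.62 / sqrt(0.74 * 0.79)
= 0.62 / sqrt(0.5846)
= 0.62 / 0.764591
r_corrected = 0.8109

0.8109


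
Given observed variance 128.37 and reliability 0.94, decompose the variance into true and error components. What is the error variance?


var_true = rxx * var_obs = 0.94 * 128.37 = 120.6678
var_error = var_obs - var_true
var_error = 128.37 - 120.6678
var_error = 7.7022

7.7022


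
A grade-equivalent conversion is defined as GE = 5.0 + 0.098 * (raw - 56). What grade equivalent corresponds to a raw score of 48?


raw - median = 48 - 56 = -8
slope * diff = 0.098 * -8 = -0.784
GE = 5.0 + -0.784
GE = 4.216

4.216


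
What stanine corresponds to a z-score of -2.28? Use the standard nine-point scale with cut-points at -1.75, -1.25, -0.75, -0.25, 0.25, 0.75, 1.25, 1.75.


Stanine boundaries: [-1.75, -1.25, -0.75, -0.25, 0.25, 0.75, 1.25, 1.75]
z = -2.28
Check each boundary:
  z < -1.75
  z < -1.25
  z < -0.75
  z < -0.25
  z < 0.25
  z < 0.75
  z < 1.25
  z < 1.75
Highest qualifying boundary gives stanine = 1

1


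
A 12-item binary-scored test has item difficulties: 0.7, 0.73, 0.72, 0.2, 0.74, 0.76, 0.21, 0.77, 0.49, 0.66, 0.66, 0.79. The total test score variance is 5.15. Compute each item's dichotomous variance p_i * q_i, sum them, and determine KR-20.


For each item, compute p_i * q_i:
  Item 1: 0.7 * 0.3 = 0.21
  Item 2: 0.73 * 0.27 = 0.1971
  Item 3: 0.72 * 0.28 = 0.2016
  Item 4: 0.2 * 0.8 = 0.16
  Item 5: 0.74 * 0.26 = 0.1924
  Item 6: 0.76 * 0.24 = 0.1824
  Item 7: 0.21 * 0.79 = 0.1659
  Item 8: 0.77 * 0.23 = 0.1771
  Item 9: 0.49 * 0.51 = 0.2499
  Item 10: 0.66 * 0.34 = 0.2244
  Item 11: 0.66 * 0.34 = 0.2244
  Item 12: 0.79 * 0.21 = 0.1659
Sum(p_i * q_i) = 0.21 + 0.1971 + 0.2016 + 0.16 + 0.1924 + 0.1824 + 0.1659 + 0.1771 + 0.2499 + 0.2244 + 0.2244 + 0.1659 = 2.3511
KR-20 = (k/(k-1)) * (1 - Sum(p_i*q_i) / Var_total)
= (12/11) * (1 - 2.3511/5.15)
= 1.0909 * 0.5435
KR-20 = 0.5929

0.5929


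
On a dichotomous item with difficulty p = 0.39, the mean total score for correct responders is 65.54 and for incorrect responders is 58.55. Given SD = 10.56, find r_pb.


q = 1 - p = 0.61
rpb = ((M1 - M0) / SD) * sqrt(p * q)
rpb = ((65.54 - 58.55) / 10.56) * sqrt(0.39 * 0.61)
rpb = 0.3229

0.3229


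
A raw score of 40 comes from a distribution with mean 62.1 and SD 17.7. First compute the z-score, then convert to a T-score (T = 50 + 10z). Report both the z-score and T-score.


z = (X - mean) / SD = (40 - 62.1) / 17.7
z = -22.1 / 17.7
z = -1.2486
T-score = T = 50 + 10z
Carry z at full precision (z = -22.1 / 17.7) into the conversion:
T-score = 50 + 10 * (-22.1 / 17.7) = 50 + -221 / 17.7
T-score = 50 + -12.4859
T-score = 37.5141

37.5141


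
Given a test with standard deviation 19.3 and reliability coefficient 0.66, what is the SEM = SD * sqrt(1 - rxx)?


SEM = SD * sqrt(1 - rxx)
SEM = 19.3 * sqrt(1 - 0.66)
SEM = 19.3 * sqrt(0.34) = 19.3 * 0.583095
SEM = 11.2537

11.2537


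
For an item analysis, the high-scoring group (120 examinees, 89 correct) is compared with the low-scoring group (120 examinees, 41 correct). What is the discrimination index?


p_upper = 89/120 = 0.7417
p_lower = 41/120 = 0.3417
D = 0.7417 - 0.3417 = 0.4

0.4


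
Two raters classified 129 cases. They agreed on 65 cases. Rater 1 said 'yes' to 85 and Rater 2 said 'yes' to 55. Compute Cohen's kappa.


P_o = 65/129 = 0.503876
P_e = (85*55 + 44*74) / 16641 = 0.476594
kappa = (P_o - P_e) / (1 - P_e)
kappa = (0.503876 - 0.476594) / (1 - 0.476594)
kappa = 0.0521

0.0521


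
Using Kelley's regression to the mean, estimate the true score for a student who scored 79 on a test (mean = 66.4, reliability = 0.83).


T_est = rxx * X + (1 - rxx) * mean
T_est = 0.83 * 79 + 0.17 * 66.4
T_est = 65.57 + 11.288
T_est = 76.858

76.858


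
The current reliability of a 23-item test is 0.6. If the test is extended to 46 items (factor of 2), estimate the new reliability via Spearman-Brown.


r_new = (n * rxx) / (1 + (n-1) * rxx)
r_new = (2 * 0.6) / (1 + 1 * 0.6)
r_new = 1.2 / 1.6
r_new = 0.75

0.75


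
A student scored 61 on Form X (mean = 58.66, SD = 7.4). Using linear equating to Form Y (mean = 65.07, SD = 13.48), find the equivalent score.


slope = SD_Y / SD_X = 13.48 / 7.4 ~ 1.8216
intercept = mean_Y - slope * mean_X = 65.07 - (13.48 / 7.4) * 58.66 ~ -41.7863
Y = slope * X + intercept. To avoid rounding drift from the rounded slope/intercept, evaluate the equivalent form Y = mean_Y + SD_Y * (X - mean_X) / SD_X at full precision:
Y = 65.07 + 13.48 * (61 - 58.66) / 7.4
Y = 65.07 + 13.48 * 2.34 / 7.4
Y = 65.07 + 31.5432 / 7.4
Y = 65.07 + 4.2626
Y = 69.3326

69.3326


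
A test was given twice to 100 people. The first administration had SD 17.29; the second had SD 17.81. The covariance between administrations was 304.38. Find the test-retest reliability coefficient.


r = cov(X,Y) / (SD_X * SD_Y)
r = 304.38 / (17.29 * 17.81)
r = 304.38 / 307.9349
r = 0.9885

0.9885


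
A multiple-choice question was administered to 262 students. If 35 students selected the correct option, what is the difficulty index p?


Item difficulty p = number correct / total examinees
p = 35 / 262
p = 0.1336

0.1336


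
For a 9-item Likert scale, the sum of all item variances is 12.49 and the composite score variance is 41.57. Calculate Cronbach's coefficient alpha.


alpha = (k/(k-1)) * (1 - sum(si^2)/s_total^2)
= (9/8) * (1 - 12.49/41.57)
alpha = 0.787

0.787


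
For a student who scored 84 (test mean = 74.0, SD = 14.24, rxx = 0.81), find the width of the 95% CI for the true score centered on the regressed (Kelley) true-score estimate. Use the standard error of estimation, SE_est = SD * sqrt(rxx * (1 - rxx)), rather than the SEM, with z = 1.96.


True score estimate = 0.81*84 + 0.19*74.0 = 82.1
SE_est = SD * sqrt(rxx * (1 - rxx)) = 14.24 * sqrt(0.81 * 0.19) = 14.24 * sqrt(0.1539) = 5.586365
CI = T_est +/- z * SE_est, so width = 2 * z * SE_est = 2 * 1.96 * 5.586365
Width = 21.8986

21.8986


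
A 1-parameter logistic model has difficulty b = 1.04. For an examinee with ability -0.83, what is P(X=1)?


theta - b = -0.83 - 1.04 = -1.87
exp(-(theta - b)) = exp(1.87) = 6.4883
P = 1 / (1 + 6.4883)
P = 0.1335

0.1335


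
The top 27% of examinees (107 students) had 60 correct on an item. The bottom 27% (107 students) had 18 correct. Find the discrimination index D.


p_upper = 60/107 = 0.5607
p_lower = 18/107 = 0.1682
D = 0.5607 - 0.1682 = 0.3925

0.3925


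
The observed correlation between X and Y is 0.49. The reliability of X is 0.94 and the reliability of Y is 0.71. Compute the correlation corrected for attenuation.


r_corrected = rxy / sqrt(rxx * ryy)
= 0.49 / sqrt(0.94 * 0.71)
= 0.49 / sqrt(0.6674)
= 0.49 / 0.816946
r_corrected = 0.5998

0.5998


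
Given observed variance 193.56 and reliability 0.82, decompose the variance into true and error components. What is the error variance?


var_true = rxx * var_obs = 0.82 * 193.56 = 158.7192
var_error = var_obs - var_true
var_error = 193.56 - 158.7192
var_error = 34.8408

34.8408


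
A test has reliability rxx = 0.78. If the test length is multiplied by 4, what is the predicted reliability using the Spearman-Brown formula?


r_new = (n * rxx) / (1 + (n-1) * rxx)
r_new = (4 * 0.78) / (1 + 3 * 0.78)
r_new = 3.12 / 3.34
r_new = 0.9341

0.9341


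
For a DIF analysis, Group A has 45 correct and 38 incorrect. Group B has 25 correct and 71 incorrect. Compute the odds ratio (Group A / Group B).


Odds_A = 45/38 = 1.1842
Odds_B = 25/71 = 0.3521
OR = Odds_A / Odds_B = 1.1842 / 0.3521
Exactly, OR = (45 * 71) / (38 * 25) = 3195 / 950
OR = 3.3632

3.3632


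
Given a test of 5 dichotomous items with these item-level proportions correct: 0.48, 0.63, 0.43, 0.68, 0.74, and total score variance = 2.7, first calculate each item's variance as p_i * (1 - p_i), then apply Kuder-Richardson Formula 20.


For each item, compute p_i * q_i:
  Item 1: 0.48 * 0.52 = 0.2496
  Item 2: 0.63 * 0.37 = 0.2331
  Item 3: 0.43 * 0.57 = 0.2451
  Item 4: 0.68 * 0.32 = 0.2176
  Item 5: 0.74 * 0.26 = 0.1924
Sum(p_i * q_i) = 0.2496 + 0.2331 + 0.2451 + 0.2176 + 0.1924 = 1.1378
KR-20 = (k/(k-1)) * (1 - Sum(p_i*q_i) / Var_total)
= (5/4) * (1 - 1.1378/2.7)
= 1.25 * 0.5786
KR-20 = 0.7232

0.7232


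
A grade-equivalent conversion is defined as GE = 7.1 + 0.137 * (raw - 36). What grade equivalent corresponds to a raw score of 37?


raw - median = 37 - 36 = 1
slope * diff = 0.137 * 1 = 0.137
GE = 7.1 + 0.137
GE = 7.237

7.237


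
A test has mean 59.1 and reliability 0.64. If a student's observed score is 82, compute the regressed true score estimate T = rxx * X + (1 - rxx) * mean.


T_est = rxx * X + (1 - rxx) * mean
T_est = 0.64 * 82 + 0.36 * 59.1
T_est = 52.48 + 21.276
T_est = 73.756

73.756


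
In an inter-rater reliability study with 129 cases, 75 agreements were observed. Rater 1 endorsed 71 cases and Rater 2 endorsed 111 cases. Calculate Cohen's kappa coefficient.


P_o = 75/129 = 0.581395
P_e = (71*111 + 58*18) / 16641 = 0.536326
kappa = (P_o - P_e) / (1 - P_e)
kappa = (0.581395 - 0.536326) / (1 - 0.536326)
kappa = 0.0972

0.0972


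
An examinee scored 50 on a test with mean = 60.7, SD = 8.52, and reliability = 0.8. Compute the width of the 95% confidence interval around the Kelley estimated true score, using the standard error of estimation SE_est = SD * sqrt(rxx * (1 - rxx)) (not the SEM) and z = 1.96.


True score estimate = 0.8*50 + 0.2*60.7 = 52.14
SE_est = SD * sqrt(rxx * (1 - rxx)) = 8.52 * sqrt(0.8 * 0.2) = 8.52 * sqrt(0.16) = 3.408
CI = T_est +/- z * SE_est, so width = 2 * z * SE_est = 2 * 1.96 * 3.408
Width = 13.3594

13.3594


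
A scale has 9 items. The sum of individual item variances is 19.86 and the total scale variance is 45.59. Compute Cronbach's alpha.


alpha = (k/(k-1)) * (1 - sum(si^2)/s_total^2)
= (9/8) * (1 - 19.86/45.59)
alpha = 0.6349

0.6349


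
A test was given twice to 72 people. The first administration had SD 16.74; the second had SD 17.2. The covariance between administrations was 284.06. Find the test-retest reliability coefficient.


r = cov(X,Y) / (SD_X * SD_Y)
r = 284.06 / (16.74 * 17.2)
r = 284.06 / 287.928
r = 0.9866

0.9866


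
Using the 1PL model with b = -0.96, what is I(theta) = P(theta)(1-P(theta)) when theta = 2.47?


P = 1/(1+exp(-(2.47--0.96))) = 0.9686
I = P*(1-P) = 0.9686 * 0.0314
I = 0.0304

0.0304


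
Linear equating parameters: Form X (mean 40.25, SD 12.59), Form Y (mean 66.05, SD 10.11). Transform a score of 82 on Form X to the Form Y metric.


slope = SD_Y / SD_X = 10.11 / 12.59 ~ 0.803
intercept = mean_Y - slope * mean_X = 66.05 - (10.11 / 12.59) * 40.25 ~ 33.7285
Y = slope * X + intercept. To avoid rounding drift from the rounded slope/intercept, evaluate the equivalent form Y = mean_Y + SD_Y * (X - mean_X) / SD_X at full precision:
Y = 66.05 + 10.11 * (82 - 40.25) / 12.59
Y = 66.05 + 10.11 * 41.75 / 12.59
Y = 66.05 + 422.0925 / 12.59
Y = 66.05 + 33.526
Y = 99.576

99.576


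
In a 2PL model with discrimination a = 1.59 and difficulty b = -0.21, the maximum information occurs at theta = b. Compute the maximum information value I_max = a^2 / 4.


For 2PL, max info at theta = b = -0.21
I_max = a^2 / 4 = 1.59^2 / 4
= 2.5281 / 4
I_max = 0.632

0.632


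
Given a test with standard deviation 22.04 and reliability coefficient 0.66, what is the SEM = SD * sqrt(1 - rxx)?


SEM = SD * sqrt(1 - rxx)
SEM = 22.04 * sqrt(1 - 0.66)
SEM = 22.04 * sqrt(0.34) = 22.04 * 0.583095
SEM = 12.8514

12.8514


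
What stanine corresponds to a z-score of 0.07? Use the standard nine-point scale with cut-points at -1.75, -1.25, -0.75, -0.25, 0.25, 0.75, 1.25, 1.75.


Stanine boundaries: [-1.75, -1.25, -0.75, -0.25, 0.25, 0.75, 1.25, 1.75]
z = 0.07
Check each boundary:
  z >= -1.75 -> could be stanine 2
  z >= -1.25 -> could be stanine 3
  z >= -0.75 -> could be stanine 4
  z >= -0.25 -> could be stanine 5
  z < 0.25
  z < 0.75
  z < 1.25
  z < 1.75
Highest qualifying boundary gives stanine = 5

5


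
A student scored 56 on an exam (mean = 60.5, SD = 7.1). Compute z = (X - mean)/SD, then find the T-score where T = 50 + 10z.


z = (X - mean) / SD = (56 - 60.5) / 7.1
z = -4.5 / 7.1
z = -0.6338
T-score = T = 50 + 10z
Carry z at full precision (z = -4.5 / 7.1) into the conversion:
T-score = 50 + 10 * (-4.5 / 7.1) = 50 + -45 / 7.1
T-score = 50 + -6.338
T-score = 43.662

43.662


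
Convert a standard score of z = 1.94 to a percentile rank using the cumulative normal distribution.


CDF(z) = 0.5 * (1 + erf(z/sqrt(2)))
erf(1.3718) = 0.9476
CDF = 0.9738
Percentile rank = 0.9738 * 100 = 97.38

97.38


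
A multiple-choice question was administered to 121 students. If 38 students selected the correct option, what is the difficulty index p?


Item difficulty p = number correct / total examinees
p = 38 / 121
p = 0.314

0.314


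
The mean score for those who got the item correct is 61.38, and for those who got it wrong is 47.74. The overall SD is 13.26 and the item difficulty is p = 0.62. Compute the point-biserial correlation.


q = 1 - p = 0.38
rpb = ((M1 - M0) / SD) * sqrt(p * q)
rpb = ((61.38 - 47.74) / 13.26) * sqrt(0.62 * 0.38)
rpb = 0.4993

0.4993


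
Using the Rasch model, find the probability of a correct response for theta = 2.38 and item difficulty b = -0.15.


theta - b = 2.38 - -0.15 = 2.53
exp(-(theta - b)) = exp(-2.53) = 0.0797
P = 1 / (1 + 0.0797)
P = 0.9262

0.9262


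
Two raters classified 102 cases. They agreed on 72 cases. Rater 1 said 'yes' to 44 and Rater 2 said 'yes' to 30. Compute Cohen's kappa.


P_o = 72/102 = 0.705882
P_e = (44*30 + 58*72) / 10404 = 0.528258
kappa = (P_o - P_e) / (1 - P_e)
kappa = (0.705882 - 0.528258) / (1 - 0.528258)
kappa = 0.3765

0.3765


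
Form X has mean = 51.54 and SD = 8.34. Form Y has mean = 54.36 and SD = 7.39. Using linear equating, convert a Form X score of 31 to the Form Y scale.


slope = SD_Y / SD_X = 7.39 / 8.34 ~ 0.8861
intercept = mean_Y - slope * mean_X = 54.36 - (7.39 / 8.34) * 51.54 ~ 8.6909
Y = slope * X + intercept. To avoid rounding drift from the rounded slope/intercept, evaluate the equivalent form Y = mean_Y + SD_Y * (X - mean_X) / SD_X at full precision:
Y = 54.36 + 7.39 * (31 - 51.54) / 8.34
Y = 54.36 - 7.39 * 20.54 / 8.34
Y = 54.36 - 151.7906 / 8.34
Y = 54.36 - 18.2003
Y = 36.1597

36.1597


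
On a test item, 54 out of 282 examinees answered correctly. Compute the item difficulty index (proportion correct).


Item difficulty p = number correct / total examinees
p = 54 / 282
p = 0.1915

0.1915


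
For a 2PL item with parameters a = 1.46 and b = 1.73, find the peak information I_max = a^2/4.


For 2PL, max info at theta = b = 1.73
I_max = a^2 / 4 = 1.46^2 / 4
= 2.1316 / 4
I_max = 0.5329

0.5329


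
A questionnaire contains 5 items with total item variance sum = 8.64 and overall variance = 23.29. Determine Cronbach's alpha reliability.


alpha = (k/(k-1)) * (1 - sum(si^2)/s_total^2)
= (5/4) * (1 - 8.64/23.29)
alpha = 0.7863

0.7863


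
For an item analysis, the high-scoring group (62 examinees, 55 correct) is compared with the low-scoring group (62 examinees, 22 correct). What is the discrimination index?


p_upper = 55/62 = 0.8871
p_lower = 22/62 = 0.3548
D = 0.8871 - 0.3548 = 0.5323

0.5323


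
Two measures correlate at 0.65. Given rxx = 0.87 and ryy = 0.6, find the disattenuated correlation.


r_corrected = rxy / sqrt(rxx * ryy)
= 0.65 / sqrt(0.87 * 0.6)
= 0.65 / sqrt(0.522)
= 0.65 / 0.722496
r_corrected = 0.8997

0.8997


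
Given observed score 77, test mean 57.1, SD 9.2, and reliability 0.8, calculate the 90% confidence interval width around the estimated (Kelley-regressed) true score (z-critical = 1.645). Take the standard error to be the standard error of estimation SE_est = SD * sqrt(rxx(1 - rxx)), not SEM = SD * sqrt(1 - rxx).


True score estimate = 0.8*77 + 0.2*57.1 = 73.02
SE_est = SD * sqrt(rxx * (1 - rxx)) = 9.2 * sqrt(0.8 * 0.2) = 9.2 * sqrt(0.16) = 3.68
CI = T_est +/- z * SE_est, so width = 2 * z * SE_est = 2 * 1.645 * 3.68
Width = 12.1072

12.1072


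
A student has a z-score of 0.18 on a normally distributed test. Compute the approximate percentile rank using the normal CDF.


CDF(z) = 0.5 * (1 + erf(z/sqrt(2)))
erf(0.1273) = 0.1428
CDF = 0.5714
Percentile rank = 0.5714 * 100 = 57.14

57.14


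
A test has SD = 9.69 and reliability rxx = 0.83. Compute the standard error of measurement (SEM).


SEM = SD * sqrt(1 - rxx)
SEM = 9.69 * sqrt(1 - 0.83)
SEM = 9.69 * sqrt(0.17) = 9.69 * 0.412311
SEM = 3.9953

3.9953


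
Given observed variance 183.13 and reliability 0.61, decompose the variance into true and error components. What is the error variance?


var_true = rxx * var_obs = 0.61 * 183.13 = 111.7093
var_error = var_obs - var_true
var_error = 183.13 - 111.7093
var_error = 71.4207

71.4207


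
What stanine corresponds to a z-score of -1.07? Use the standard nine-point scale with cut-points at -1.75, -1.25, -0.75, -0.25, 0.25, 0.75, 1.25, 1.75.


Stanine boundaries: [-1.75, -1.25, -0.75, -0.25, 0.25, 0.75, 1.25, 1.75]
z = -1.07
Check each boundary:
  z >= -1.75 -> could be stanine 2
  z >= -1.25 -> could be stanine 3
  z < -0.75
  z < -0.25
  z < 0.25
  z < 0.75
  z < 1.25
  z < 1.75
Highest qualifying boundary gives stanine = 3

3


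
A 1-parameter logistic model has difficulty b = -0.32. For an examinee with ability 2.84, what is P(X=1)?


theta - b = 2.84 - -0.32 = 3.16
exp(-(theta - b)) = exp(-3.16) = 0.0424
P = 1 / (1 + 0.0424)
P = 0.9593

0.9593


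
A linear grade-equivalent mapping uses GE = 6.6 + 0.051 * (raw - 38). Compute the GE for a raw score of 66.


raw - median = 66 - 38 = 28
slope * diff = 0.051 * 28 = 1.428
GE = 6.6 + 1.428
GE = 8.028

8.028


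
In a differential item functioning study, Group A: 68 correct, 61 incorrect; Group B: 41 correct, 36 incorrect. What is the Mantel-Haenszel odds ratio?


Odds_A = 68/61 = 1.1148
Odds_B = 41/36 = 1.1389
OR = Odds_A / Odds_B = 1.1148 / 1.1389
Exactly, OR = (68 * 36) / (61 * 41) = 2448 / 2501
OR = 0.9788

0.9788


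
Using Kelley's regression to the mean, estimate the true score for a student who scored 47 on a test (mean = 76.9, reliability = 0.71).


T_est = rxx * X + (1 - rxx) * mean
T_est = 0.71 * 47 + 0.29 * 76.9
T_est = 33.37 + 22.301
T_est = 55.671

55.671


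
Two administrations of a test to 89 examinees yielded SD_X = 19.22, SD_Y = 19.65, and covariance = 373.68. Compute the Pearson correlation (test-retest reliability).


r = cov(X,Y) / (SD_X * SD_Y)
r = 373.68 / (19.22 * 19.65)
r = 373.68 / 377.673
r = 0.9894

0.9894


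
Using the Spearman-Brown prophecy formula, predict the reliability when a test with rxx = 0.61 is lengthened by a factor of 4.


r_new = (n * rxx) / (1 + (n-1) * rxx)
r_new = (4 * 0.61) / (1 + 3 * 0.61)
r_new = 2.44 / 2.83
r_new = 0.8622

0.8622


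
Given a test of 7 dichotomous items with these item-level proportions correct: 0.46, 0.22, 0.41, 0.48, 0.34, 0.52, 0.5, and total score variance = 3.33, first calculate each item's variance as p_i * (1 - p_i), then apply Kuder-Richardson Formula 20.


For each item, compute p_i * q_i:
  Item 1: 0.46 * 0.54 = 0.2484
  Item 2: 0.22 * 0.78 = 0.1716
  Item 3: 0.41 * 0.59 = 0.2419
  Item 4: 0.48 * 0.52 = 0.2496
  Item 5: 0.34 * 0.66 = 0.2244
  Item 6: 0.52 * 0.48 = 0.2496
  Item 7: 0.5 * 0.5 = 0.25
Sum(p_i * q_i) = 0.2484 + 0.1716 + 0.2419 + 0.2496 + 0.2244 + 0.2496 + 0.25 = 1.6355
KR-20 = (k/(k-1)) * (1 - Sum(p_i*q_i) / Var_total)
= (7/6) * (1 - 1.6355/3.33)
= 1.1667 * 0.5089
KR-20 = 0.5937

0.5937


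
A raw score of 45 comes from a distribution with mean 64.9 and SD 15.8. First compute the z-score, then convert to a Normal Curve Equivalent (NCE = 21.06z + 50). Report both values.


z = (X - mean) / SD = (45 - 64.9) / 15.8
z = -19.9 / 15.8
z = -1.2595
NCE = NCE = 21.06z + 50
Carry z at full precision (z = -19.9 / 15.8) into the conversion:
NCE = 21.06 * (-19.9 / 15.8) + 50 = -419.094 / 15.8 + 50
NCE = -26.5249 + 50
NCE = 23.4751

23.4751


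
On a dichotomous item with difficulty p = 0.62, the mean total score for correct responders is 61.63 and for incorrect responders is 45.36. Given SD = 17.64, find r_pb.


q = 1 - p = 0.38
rpb = ((M1 - M0) / SD) * sqrt(p * q)
rpb = ((61.63 - 45.36) / 17.64) * sqrt(0.62 * 0.38)
rpb = 0.4477

0.4477


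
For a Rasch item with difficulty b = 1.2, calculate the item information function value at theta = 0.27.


P = 1/(1+exp(-(0.27-1.2))) = 0.2829
I = P*(1-P) = 0.2829 * 0.7171
I = 0.2029

0.2029


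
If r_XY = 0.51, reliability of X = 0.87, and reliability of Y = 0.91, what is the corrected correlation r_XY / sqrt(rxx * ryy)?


r_corrected = rxy / sqrt(rxx * ryy)
= 0.51 / sqrt(0.87 * 0.91)
= 0.51 / sqrt(0.7917)
= 0.51 / 0.889775
r_corrected = 0.5732

0.5732


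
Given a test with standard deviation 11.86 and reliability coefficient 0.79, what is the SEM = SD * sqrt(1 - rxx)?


SEM = SD * sqrt(1 - rxx)
SEM = 11.86 * sqrt(1 - 0.79)
SEM = 11.86 * sqrt(0.21) = 11.86 * 0.458258
SEM = 5.4349

5.4349


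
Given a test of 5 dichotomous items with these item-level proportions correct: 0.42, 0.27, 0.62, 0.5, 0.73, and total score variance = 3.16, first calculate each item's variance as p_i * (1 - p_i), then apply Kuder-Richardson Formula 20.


For each item, compute p_i * q_i:
  Item 1: 0.42 * 0.58 = 0.2436
  Item 2: 0.27 * 0.73 = 0.1971
  Item 3: 0.62 * 0.38 = 0.2356
  Item 4: 0.5 * 0.5 = 0.25
  Item 5: 0.73 * 0.27 = 0.1971
Sum(p_i * q_i) = 0.2436 + 0.1971 + 0.2356 + 0.25 + 0.1971 = 1.1234
KR-20 = (k/(k-1)) * (1 - Sum(p_i*q_i) / Var_total)
= (5/4) * (1 - 1.1234/3.16)
= 1.25 * 0.6445
KR-20 = 0.8056

0.8056


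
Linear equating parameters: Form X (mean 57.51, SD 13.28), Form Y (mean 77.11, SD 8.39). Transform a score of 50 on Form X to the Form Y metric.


slope = SD_Y / SD_X = 8.39 / 13.28 ~ 0.6318
intercept = mean_Y - slope * mean_X = 77.11 - (8.39 / 13.28) * 57.51 ~ 40.7765
Y = slope * X + intercept. To avoid rounding drift from the rounded slope/intercept, evaluate the equivalent form Y = mean_Y + SD_Y * (X - mean_X) / SD_X at full precision:
Y = 77.11 + 8.39 * (50 - 57.51) / 13.28
Y = 77.11 - 8.39 * 7.51 / 13.28
Y = 77.11 - 63.0089 / 13.28
Y = 77.11 - 4.7446
Y = 72.3654

72.3654


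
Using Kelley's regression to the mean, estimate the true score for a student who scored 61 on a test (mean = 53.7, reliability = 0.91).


T_est = rxx * X + (1 - rxx) * mean
T_est = 0.91 * 61 + 0.09 * 53.7
T_est = 55.51 + 4.833
T_est = 60.343

60.343


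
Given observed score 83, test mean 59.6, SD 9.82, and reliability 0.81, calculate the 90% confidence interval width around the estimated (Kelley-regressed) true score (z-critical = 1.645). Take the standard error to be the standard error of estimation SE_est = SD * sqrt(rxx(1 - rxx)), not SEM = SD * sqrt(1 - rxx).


True score estimate = 0.81*83 + 0.19*59.6 = 78.554
SE_est = SD * sqrt(rxx * (1 - rxx)) = 9.82 * sqrt(0.81 * 0.19) = 9.82 * sqrt(0.1539) = 3.852395
CI = T_est +/- z * SE_est, so width = 2 * z * SE_est = 2 * 1.645 * 3.852395
Width = 12.6744

12.6744


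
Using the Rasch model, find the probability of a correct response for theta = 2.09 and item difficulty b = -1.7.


theta - b = 2.09 - -1.7 = 3.79
exp(-(theta - b)) = exp(-3.79) = 0.0226
P = 1 / (1 + 0.0226)
P = 0.9779

0.9779


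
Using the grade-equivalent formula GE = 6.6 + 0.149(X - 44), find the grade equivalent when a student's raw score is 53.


raw - median = 53 - 44 = 9
slope * diff = 0.149 * 9 = 1.341
GE = 6.6 + 1.341
GE = 7.941

7.941


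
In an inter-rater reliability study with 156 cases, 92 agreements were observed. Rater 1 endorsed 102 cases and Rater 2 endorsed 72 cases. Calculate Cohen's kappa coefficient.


P_o = 92/156 = 0.589744
P_e = (102*72 + 54*84) / 24336 = 0.488166
kappa = (P_o - P_e) / (1 - P_e)
kappa = (0.589744 - 0.488166) / (1 - 0.488166)
kappa = 0.1985

0.1985


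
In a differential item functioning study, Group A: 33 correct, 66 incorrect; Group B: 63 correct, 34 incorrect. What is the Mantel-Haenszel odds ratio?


Odds_A = 33/66 = 0.5
Odds_B = 63/34 = 1.8529
OR = Odds_A / Odds_B = 0.5 / 1.8529
Exactly, OR = (33 * 34) / (66 * 63) = 1122 / 4158
OR = 0.2698

0.2698


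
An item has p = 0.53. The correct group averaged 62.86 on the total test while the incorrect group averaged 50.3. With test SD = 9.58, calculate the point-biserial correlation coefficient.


q = 1 - p = 0.47
rpb = ((M1 - M0) / SD) * sqrt(p * q)
rpb = ((62.86 - 50.3) / 9.58) * sqrt(0.53 * 0.47)
rpb = 0.6544

0.6544


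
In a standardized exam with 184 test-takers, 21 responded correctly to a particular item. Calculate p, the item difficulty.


Item difficulty p = number correct / total examinees
p = 21 / 184
p = 0.1141

0.1141


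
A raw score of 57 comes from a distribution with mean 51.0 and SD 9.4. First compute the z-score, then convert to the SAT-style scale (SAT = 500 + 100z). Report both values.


z = (X - mean) / SD = (57 - 51.0) / 9.4
z = 6.0 / 9.4
z = 0.6383
SAT-scale = SAT = 500 + 100z
Carry z at full precision (z = 6.0 / 9.4) into the conversion:
SAT-scale = 500 + 100 * (6.0 / 9.4) = 500 + 600 / 9.4
SAT-scale = 500 + 63.8298
SAT-scale = 563.8298

563.8298


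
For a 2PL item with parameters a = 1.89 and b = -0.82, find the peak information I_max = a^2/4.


For 2PL, max info at theta = b = -0.82
I_max = a^2 / 4 = 1.89^2 / 4
= 3.5721 / 4
I_max = 0.893

0.893


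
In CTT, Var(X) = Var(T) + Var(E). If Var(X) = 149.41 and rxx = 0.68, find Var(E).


var_true = rxx * var_obs = 0.68 * 149.41 = 101.5988
var_error = var_obs - var_true
var_error = 149.41 - 101.5988
var_error = 47.8112

47.8112


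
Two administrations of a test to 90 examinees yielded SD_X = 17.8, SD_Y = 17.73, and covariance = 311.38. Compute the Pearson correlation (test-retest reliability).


r = cov(X,Y) / (SD_X * SD_Y)
r = 311.38 / (17.8 * 17.73)
r = 311.38 / 315.594
r = 0.9866

0.9866


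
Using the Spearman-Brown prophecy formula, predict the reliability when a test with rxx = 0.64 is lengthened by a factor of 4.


r_new = (n * rxx) / (1 + (n-1) * rxx)
r_new = (4 * 0.64) / (1 + 3 * 0.64)
r_new = 2.56 / 2.92
r_new = 0.8767

0.8767


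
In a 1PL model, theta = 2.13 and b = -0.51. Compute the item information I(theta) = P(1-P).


P = 1/(1+exp(-(2.13--0.51))) = 0.9334
I = P*(1-P) = 0.9334 * 0.0666
I = 0.0622

0.0622


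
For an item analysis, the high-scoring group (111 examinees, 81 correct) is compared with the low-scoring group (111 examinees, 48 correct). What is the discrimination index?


p_upper = 81/111 = 0.7297
p_lower = 48/111 = 0.4324
D = 0.7297 - 0.4324 = 0.2973

0.2973


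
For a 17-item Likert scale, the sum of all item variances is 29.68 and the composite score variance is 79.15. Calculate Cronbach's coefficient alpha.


alpha = (k/(k-1)) * (1 - sum(si^2)/s_total^2)
= (17/16) * (1 - 29.68/79.15)
alpha = 0.6641

0.6641


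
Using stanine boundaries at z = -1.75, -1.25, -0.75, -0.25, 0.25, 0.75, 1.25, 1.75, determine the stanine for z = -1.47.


Stanine boundaries: [-1.75, -1.25, -0.75, -0.25, 0.25, 0.75, 1.25, 1.75]
z = -1.47
Check each boundary:
  z >= -1.75 -> could be stanine 2
  z < -1.25
  z < -0.75
  z < -0.25
  z < 0.25
  z < 0.75
  z < 1.25
  z < 1.75
Highest qualifying boundary gives stanine = 2

2


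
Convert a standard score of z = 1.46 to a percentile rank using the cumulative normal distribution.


CDF(z) = 0.5 * (1 + erf(z/sqrt(2)))
erf(1.0324) = 0.8557
CDF = 0.9279
Percentile rank = 0.9279 * 100 = 92.79

92.79


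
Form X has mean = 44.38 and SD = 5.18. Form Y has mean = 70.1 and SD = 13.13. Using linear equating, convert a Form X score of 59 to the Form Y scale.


slope = SD_Y / SD_X = 13.13 / 5.18 ~ 2.5347
intercept = mean_Y - slope * mean_X = 70.1 - (13.13 / 5.18) * 44.38 ~ -42.3922
Y = slope * X + intercept. To avoid rounding drift from the rounded slope/intercept, evaluate the equivalent form Y = mean_Y + SD_Y * (X - mean_X) / SD_X at full precision:
Y = 70.1 + 13.13 * (59 - 44.38) / 5.18
Y = 70.1 + 13.13 * 14.62 / 5.18
Y = 70.1 + 191.9606 / 5.18
Y = 70.1 + 37.058
Y = 107.158

107.158
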